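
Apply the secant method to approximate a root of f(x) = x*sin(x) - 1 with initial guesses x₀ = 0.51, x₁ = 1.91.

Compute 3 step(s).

f(x) = x*sin(x) - 1
x₀ = 0.51, x₁ = 1.91

Secant formula: x_{n+1} = x_n - f(x_n)(x_n - x_{n-1})/(f(x_n) - f(x_{n-1}))

Iteration 1:
  f(0.510000) = -0.751030
  f(1.910000) = 0.801168
  x_2 = 1.910000 - 0.801168×(1.910000 - 0.510000)/(0.801168 - (-0.751030))
       = 1.187389
Iteration 2:
  f(1.910000) = 0.801168
  f(1.187389) = 0.101179
  x_3 = 1.187389 - 0.101179×(1.187389 - 1.910000)/(0.101179 - 0.801168)
       = 1.082940
Iteration 3:
  f(1.187389) = 0.101179
  f(1.082940) = -0.043396
  x_4 = 1.082940 - (-0.043396)×(1.082940 - 1.187389)/(-0.043396 - 0.101179)
       = 1.114292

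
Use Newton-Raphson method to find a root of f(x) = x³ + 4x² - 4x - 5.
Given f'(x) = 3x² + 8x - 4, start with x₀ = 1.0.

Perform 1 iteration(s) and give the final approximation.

f(x) = x³ + 4x² - 4x - 5
f'(x) = 3x² + 8x - 4
x₀ = 1.0

Newton-Raphson formula: x_{n+1} = x_n - f(x_n)/f'(x_n)

Iteration 1:
  f(1.000000) = -4.000000
  f'(1.000000) = 7.000000
  x_1 = 1.000000 - (-4.000000)/7.000000 = 1.571429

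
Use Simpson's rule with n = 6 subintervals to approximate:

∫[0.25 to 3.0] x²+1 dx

f(x) = x²+1
a = 0.25, b = 3.0, n = 6
h = (b - a)/n = 0.458333

Simpson's rule: (h/3)[f(x₀) + 4f(x₁) + 2f(x₂) + ... + f(xₙ)]

x_0 = 0.2500, f(x_0) = 1.062500, coefficient = 1
x_1 = 0.7083, f(x_1) = 1.501736, coefficient = 4
x_2 = 1.1667, f(x_2) = 2.361111, coefficient = 2
x_3 = 1.6250, f(x_3) = 3.640625, coefficient = 4
x_4 = 2.0833, f(x_4) = 5.340278, coefficient = 2
x_5 = 2.5417, f(x_5) = 7.460069, coefficient = 4
x_6 = 3.0000, f(x_6) = 10.000000, coefficient = 1

I ≈ (0.458333/3) × 76.875000 = 11.744792
Exact value: 11.744792
Error: 0.000000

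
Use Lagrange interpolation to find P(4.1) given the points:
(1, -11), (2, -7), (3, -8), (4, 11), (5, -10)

Lagrange interpolation formula:
P(x) = Σ yᵢ × Lᵢ(x)
where Lᵢ(x) = Π_{j≠i} (x - xⱼ)/(xᵢ - xⱼ)

L_0(4.1) = (4.1 - 2)/(1 - 2) × (4.1 - 3)/(1 - 3) × (4.1 - 4)/(1 - 4) × (4.1 - 5)/(1 - 5) = -0.008662
L_1(4.1) = (4.1 - 1)/(2 - 1) × (4.1 - 3)/(2 - 3) × (4.1 - 4)/(2 - 4) × (4.1 - 5)/(2 - 5) = 0.051150
L_2(4.1) = (4.1 - 1)/(3 - 1) × (4.1 - 2)/(3 - 2) × (4.1 - 4)/(3 - 4) × (4.1 - 5)/(3 - 5) = -0.146475
L_3(4.1) = (4.1 - 1)/(4 - 1) × (4.1 - 2)/(4 - 2) × (4.1 - 3)/(4 - 3) × (4.1 - 5)/(4 - 5) = 1.074150
L_4(4.1) = (4.1 - 1)/(5 - 1) × (4.1 - 2)/(5 - 2) × (4.1 - 3)/(5 - 3) × (4.1 - 4)/(5 - 4) = 0.029837

P(4.1) = (-11)×L_0(4.1) + (-7)×L_1(4.1) + (-8)×L_2(4.1) + 11×L_3(4.1) + (-10)×L_4(4.1)
P(4.1) = 12.426312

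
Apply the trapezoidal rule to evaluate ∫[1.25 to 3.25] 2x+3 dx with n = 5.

f(x) = 2x+3
a = 1.25, b = 3.25, n = 5
h = (b - a)/n = 0.400000

Trapezoidal rule: (h/2)[f(x₀) + 2f(x₁) + 2f(x₂) + ... + f(xₙ)]

x_0 = 1.2500, f(x_0) = 5.500000, coefficient = 1
x_1 = 1.6500, f(x_1) = 6.300000, coefficient = 2
x_2 = 2.0500, f(x_2) = 7.100000, coefficient = 2
x_3 = 2.4500, f(x_3) = 7.900000, coefficient = 2
x_4 = 2.8500, f(x_4) = 8.700000, coefficient = 2
x_5 = 3.2500, f(x_5) = 9.500000, coefficient = 1

I ≈ (0.400000/2) × 75.000000 = 15.000000
Exact value: 15.000000
Error: 0.000000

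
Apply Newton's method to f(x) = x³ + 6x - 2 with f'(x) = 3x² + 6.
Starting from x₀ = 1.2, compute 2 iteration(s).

f(x) = x³ + 6x - 2
f'(x) = 3x² + 6
x₀ = 1.2

Newton-Raphson formula: x_{n+1} = x_n - f(x_n)/f'(x_n)

Iteration 1:
  f(1.200000) = 6.928000
  f'(1.200000) = 10.320000
  x_1 = 1.200000 - 6.928000/10.320000 = 0.528682
Iteration 2:
  f(0.528682) = 1.319862
  f'(0.528682) = 6.838515
  x_2 = 0.528682 - 1.319862/6.838515 = 0.335678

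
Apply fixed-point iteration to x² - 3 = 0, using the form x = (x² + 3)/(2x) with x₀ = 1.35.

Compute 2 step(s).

Equation: x² - 3 = 0
Fixed-point form: x = (x² + 3)/(2x)
x₀ = 1.35

x_1 = g(1.350000) = 1.786111
x_2 = g(1.786111) = 1.732869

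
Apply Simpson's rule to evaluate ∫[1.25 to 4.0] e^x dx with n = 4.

f(x) = e^x
a = 1.25, b = 4.0, n = 4
h = (b - a)/n = 0.687500

Simpson's rule: (h/3)[f(x₀) + 4f(x₁) + 2f(x₂) + ... + f(xₙ)]

x_0 = 1.2500, f(x_0) = 3.490343, coefficient = 1
x_1 = 1.9375, f(x_1) = 6.941376, coefficient = 4
x_2 = 2.6250, f(x_2) = 13.804574, coefficient = 2
x_3 = 3.3125, f(x_3) = 27.453674, coefficient = 4
x_4 = 4.0000, f(x_4) = 54.598150, coefficient = 1

I ≈ (0.687500/3) × 223.277840 = 51.167838
Exact value: 51.107807
Error: 0.060031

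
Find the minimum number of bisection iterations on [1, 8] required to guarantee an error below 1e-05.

We need (b-a)/2^n ≤ 1e-05
(8 - 1)/2^n ≤ 1e-05
7/2^n ≤ 1e-05
2^n ≥ 700000
n ≥ log₂(700000) = 19.42
n ≥ 20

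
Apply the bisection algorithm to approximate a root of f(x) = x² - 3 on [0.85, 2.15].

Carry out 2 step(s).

f(x) = x² - 3
Initial interval: [0.85, 2.15]

Iteration 1:
  c_1 = (0.850000 + 2.150000)/2 = 1.500000
  f(c_1) = f(1.500000) = -0.750000
  f(a) × f(c) ≥ 0, new interval: [1.500000, 2.150000]
Iteration 2:
  c_2 = (1.500000 + 2.150000)/2 = 1.825000
  f(c_2) = f(1.825000) = 0.330625
  f(a) × f(c) < 0, new interval: [1.500000, 1.825000]

After 2 iteration(s), the approximation is c_2 = 1.825000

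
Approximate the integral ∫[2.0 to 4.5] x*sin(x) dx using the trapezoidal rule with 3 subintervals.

f(x) = x*sin(x)
a = 2.0, b = 4.5, n = 3
h = (b - a)/n = 0.833333

Trapezoidal rule: (h/2)[f(x₀) + 2f(x₁) + 2f(x₂) + ... + f(xₙ)]

x_0 = 2.0000, f(x_0) = 1.818595, coefficient = 1
x_1 = 2.8333, f(x_1) = 0.859635, coefficient = 2
x_2 = 3.6667, f(x_2) = -1.838016, coefficient = 2
x_3 = 4.5000, f(x_3) = -4.398886, coefficient = 1

I ≈ (0.833333/2) × -4.537053 = -1.890439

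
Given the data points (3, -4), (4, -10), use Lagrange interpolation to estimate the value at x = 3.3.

Lagrange interpolation formula:
P(x) = Σ yᵢ × Lᵢ(x)
where Lᵢ(x) = Π_{j≠i} (x - xⱼ)/(xᵢ - xⱼ)

L_0(3.3) = (3.3 - 4)/(3 - 4) = 0.700000
L_1(3.3) = (3.3 - 3)/(4 - 3) = 0.300000

P(3.3) = (-4)×L_0(3.3) + (-10)×L_1(3.3)
P(3.3) = -5.800000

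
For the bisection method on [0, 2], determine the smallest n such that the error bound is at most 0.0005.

We need (b-a)/2^n ≤ 0.0005
(2 - 0)/2^n ≤ 0.0005
2/2^n ≤ 0.0005
2^n ≥ 4000
n ≥ log₂(4000) = 11.97
n ≥ 12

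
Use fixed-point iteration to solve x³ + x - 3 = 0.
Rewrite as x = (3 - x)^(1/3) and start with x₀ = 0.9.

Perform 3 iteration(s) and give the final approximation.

Equation: x³ + x - 3 = 0
Fixed-point form: x = (3 - x)^(1/3)
x₀ = 0.9

x_1 = g(0.900000) = 1.280579
x_2 = g(1.280579) = 1.198011
x_3 = g(1.198011) = 1.216888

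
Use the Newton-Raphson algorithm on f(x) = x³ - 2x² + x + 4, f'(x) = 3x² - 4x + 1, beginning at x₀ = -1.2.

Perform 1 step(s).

f(x) = x³ - 2x² + x + 4
f'(x) = 3x² - 4x + 1
x₀ = -1.2

Newton-Raphson formula: x_{n+1} = x_n - f(x_n)/f'(x_n)

Iteration 1:
  f(-1.200000) = -1.808000
  f'(-1.200000) = 10.120000
  x_1 = -1.200000 - (-1.808000)/10.120000 = -1.021344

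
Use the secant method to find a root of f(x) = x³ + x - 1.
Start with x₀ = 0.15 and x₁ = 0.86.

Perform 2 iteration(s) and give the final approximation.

f(x) = x³ + x - 1
x₀ = 0.15, x₁ = 0.86

Secant formula: x_{n+1} = x_n - f(x_n)(x_n - x_{n-1})/(f(x_n) - f(x_{n-1}))

Iteration 1:
  f(0.150000) = -0.846625
  f(0.860000) = 0.496056
  x_2 = 0.860000 - 0.496056×(0.860000 - 0.150000)/(0.496056 - (-0.846625))
       = 0.597689
Iteration 2:
  f(0.860000) = 0.496056
  f(0.597689) = -0.188797
  x_3 = 0.597689 - (-0.188797)×(0.597689 - 0.860000)/(-0.188797 - 0.496056)
       = 0.670002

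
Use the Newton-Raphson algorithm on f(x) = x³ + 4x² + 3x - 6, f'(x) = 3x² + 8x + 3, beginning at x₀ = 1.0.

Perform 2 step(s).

f(x) = x³ + 4x² + 3x - 6
f'(x) = 3x² + 8x + 3
x₀ = 1.0

Newton-Raphson formula: x_{n+1} = x_n - f(x_n)/f'(x_n)

Iteration 1:
  f(1.000000) = 2.000000
  f'(1.000000) = 14.000000
  x_1 = 1.000000 - 2.000000/14.000000 = 0.857143
Iteration 2:
  f(0.857143) = 0.139942
  f'(0.857143) = 12.061224
  x_2 = 0.857143 - 0.139942/12.061224 = 0.845540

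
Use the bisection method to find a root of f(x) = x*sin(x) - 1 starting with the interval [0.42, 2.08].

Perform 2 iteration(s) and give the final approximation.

f(x) = x*sin(x) - 1
Initial interval: [0.42, 2.08]

Iteration 1:
  c_1 = (0.420000 + 2.080000)/2 = 1.250000
  f(c_1) = f(1.250000) = 0.186231
  f(a) × f(c) < 0, new interval: [0.420000, 1.250000]
Iteration 2:
  c_2 = (0.420000 + 1.250000)/2 = 0.835000
  f(c_2) = f(0.835000) = -0.381017
  f(a) × f(c) ≥ 0, new interval: [0.835000, 1.250000]

After 2 iteration(s), the approximation is c_2 = 0.835000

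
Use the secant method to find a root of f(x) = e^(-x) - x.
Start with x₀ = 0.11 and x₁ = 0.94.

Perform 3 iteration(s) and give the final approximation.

f(x) = e^(-x) - x
x₀ = 0.11, x₁ = 0.94

Secant formula: x_{n+1} = x_n - f(x_n)(x_n - x_{n-1})/(f(x_n) - f(x_{n-1}))

Iteration 1:
  f(0.110000) = 0.785834
  f(0.940000) = -0.549372
  x_2 = 0.940000 - (-0.549372)×(0.940000 - 0.110000)/(-0.549372 - 0.785834)
       = 0.598496
Iteration 2:
  f(0.940000) = -0.549372
  f(0.598496) = -0.048858
  x_3 = 0.598496 - (-0.048858)×(0.598496 - 0.940000)/(-0.048858 - (-0.549372))
       = 0.565160
Iteration 3:
  f(0.598496) = -0.048858
  f(0.565160) = 0.003110
  x_4 = 0.565160 - 0.003110×(0.565160 - 0.598496)/(0.003110 - (-0.048858))
       = 0.567154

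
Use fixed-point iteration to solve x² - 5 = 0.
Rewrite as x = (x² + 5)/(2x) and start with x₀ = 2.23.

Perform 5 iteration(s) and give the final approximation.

Equation: x² - 5 = 0
Fixed-point form: x = (x² + 5)/(2x)
x₀ = 2.23

x_1 = g(2.230000) = 2.236076
x_2 = g(2.236076) = 2.236068
x_3 = g(2.236068) = 2.236068
x_4 = g(2.236068) = 2.236068
x_5 = g(2.236068) = 2.236068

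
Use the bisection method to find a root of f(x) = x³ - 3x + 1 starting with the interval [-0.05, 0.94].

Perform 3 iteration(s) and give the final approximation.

f(x) = x³ - 3x + 1
Initial interval: [-0.05, 0.94]

Iteration 1:
  c_1 = (-0.050000 + 0.940000)/2 = 0.445000
  f(c_1) = f(0.445000) = -0.246879
  f(a) × f(c) < 0, new interval: [-0.050000, 0.445000]
Iteration 2:
  c_2 = (-0.050000 + 0.445000)/2 = 0.197500
  f(c_2) = f(0.197500) = 0.415204
  f(a) × f(c) ≥ 0, new interval: [0.197500, 0.445000]
Iteration 3:
  c_3 = (0.197500 + 0.445000)/2 = 0.321250
  f(c_3) = f(0.321250) = 0.069404
  f(a) × f(c) ≥ 0, new interval: [0.321250, 0.445000]

After 3 iteration(s), the approximation is c_3 = 0.321250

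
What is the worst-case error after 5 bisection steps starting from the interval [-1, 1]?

Bisection error bound: |error| ≤ (b-a)/2^n
|error| ≤ (1 - (-1))/2^5 = 2/2^5
|error| ≤ 0.0625000000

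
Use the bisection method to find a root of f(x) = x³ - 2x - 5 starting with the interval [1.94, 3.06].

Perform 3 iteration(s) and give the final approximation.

f(x) = x³ - 2x - 5
Initial interval: [1.94, 3.06]

Iteration 1:
  c_1 = (1.940000 + 3.060000)/2 = 2.500000
  f(c_1) = f(2.500000) = 5.625000
  f(a) × f(c) < 0, new interval: [1.940000, 2.500000]
Iteration 2:
  c_2 = (1.940000 + 2.500000)/2 = 2.220000
  f(c_2) = f(2.220000) = 1.501048
  f(a) × f(c) < 0, new interval: [1.940000, 2.220000]
Iteration 3:
  c_3 = (1.940000 + 2.220000)/2 = 2.080000
  f(c_3) = f(2.080000) = -0.161088
  f(a) × f(c) ≥ 0, new interval: [2.080000, 2.220000]

After 3 iteration(s), the approximation is c_3 = 2.080000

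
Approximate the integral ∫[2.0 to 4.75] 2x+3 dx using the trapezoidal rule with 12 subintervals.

f(x) = 2x+3
a = 2.0, b = 4.75, n = 12
h = (b - a)/n = 0.229167

Trapezoidal rule: (h/2)[f(x₀) + 2f(x₁) + 2f(x₂) + ... + f(xₙ)]

x_0 = 2.0000, f(x_0) = 7.000000, coefficient = 1
x_1 = 2.2292, f(x_1) = 7.458333, coefficient = 2
x_2 = 2.4583, f(x_2) = 7.916667, coefficient = 2
x_3 = 2.6875, f(x_3) = 8.375000, coefficient = 2
x_4 = 2.9167, f(x_4) = 8.833333, coefficient = 2
x_5 = 3.1458, f(x_5) = 9.291667, coefficient = 2
x_6 = 3.3750, f(x_6) = 9.750000, coefficient = 2
x_7 = 3.6042, f(x_7) = 10.208333, coefficient = 2
x_8 = 3.8333, f(x_8) = 10.666667, coefficient = 2
x_9 = 4.0625, f(x_9) = 11.125000, coefficient = 2
x_10 = 4.2917, f(x_10) = 11.583333, coefficient = 2
x_11 = 4.5208, f(x_11) = 12.041667, coefficient = 2
x_12 = 4.7500, f(x_12) = 12.500000, coefficient = 1

I ≈ (0.229167/2) × 234.000000 = 26.812500
Exact value: 26.812500
Error: 0.000000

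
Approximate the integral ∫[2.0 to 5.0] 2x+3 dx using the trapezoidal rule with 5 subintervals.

f(x) = 2x+3
a = 2.0, b = 5.0, n = 5
h = (b - a)/n = 0.600000

Trapezoidal rule: (h/2)[f(x₀) + 2f(x₁) + 2f(x₂) + ... + f(xₙ)]

x_0 = 2.0000, f(x_0) = 7.000000, coefficient = 1
x_1 = 2.6000, f(x_1) = 8.200000, coefficient = 2
x_2 = 3.2000, f(x_2) = 9.400000, coefficient = 2
x_3 = 3.8000, f(x_3) = 10.600000, coefficient = 2
x_4 = 4.4000, f(x_4) = 11.800000, coefficient = 2
x_5 = 5.0000, f(x_5) = 13.000000, coefficient = 1

I ≈ (0.600000/2) × 100.000000 = 30.000000
Exact value: 30.000000
Error: 0.000000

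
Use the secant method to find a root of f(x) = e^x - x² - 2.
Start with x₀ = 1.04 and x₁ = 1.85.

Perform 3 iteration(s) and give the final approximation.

f(x) = e^x - x² - 2
x₀ = 1.04, x₁ = 1.85

Secant formula: x_{n+1} = x_n - f(x_n)(x_n - x_{n-1})/(f(x_n) - f(x_{n-1}))

Iteration 1:
  f(1.040000) = -0.252383
  f(1.850000) = 0.937320
  x_2 = 1.850000 - 0.937320×(1.850000 - 1.040000)/(0.937320 - (-0.252383))
       = 1.211833
Iteration 2:
  f(1.850000) = 0.937320
  f(1.211833) = -0.108902
  x_3 = 1.211833 - (-0.108902)×(1.211833 - 1.850000)/(-0.108902 - 0.937320)
       = 1.278260
Iteration 3:
  f(1.211833) = -0.108902
  f(1.278260) = -0.043561
  x_4 = 1.278260 - (-0.043561)×(1.278260 - 1.211833)/(-0.043561 - (-0.108902))
       = 1.322546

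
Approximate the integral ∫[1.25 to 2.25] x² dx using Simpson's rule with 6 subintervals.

f(x) = x²
a = 1.25, b = 2.25, n = 6
h = (b - a)/n = 0.166667

Simpson's rule: (h/3)[f(x₀) + 4f(x₁) + 2f(x₂) + ... + f(xₙ)]

x_0 = 1.2500, f(x_0) = 1.562500, coefficient = 1
x_1 = 1.4167, f(x_1) = 2.006944, coefficient = 4
x_2 = 1.5833, f(x_2) = 2.506944, coefficient = 2
x_3 = 1.7500, f(x_3) = 3.062500, coefficient = 4
x_4 = 1.9167, f(x_4) = 3.673611, coefficient = 2
x_5 = 2.0833, f(x_5) = 4.340278, coefficient = 4
x_6 = 2.2500, f(x_6) = 5.062500, coefficient = 1

I ≈ (0.166667/3) × 56.625000 = 3.145833
Exact value: 3.145833
Error: 0.000000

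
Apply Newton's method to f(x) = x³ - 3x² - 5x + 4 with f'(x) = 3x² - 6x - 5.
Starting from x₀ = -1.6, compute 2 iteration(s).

f(x) = x³ - 3x² - 5x + 4
f'(x) = 3x² - 6x - 5
x₀ = -1.6

Newton-Raphson formula: x_{n+1} = x_n - f(x_n)/f'(x_n)

Iteration 1:
  f(-1.600000) = 0.224000
  f'(-1.600000) = 12.280000
  x_1 = -1.600000 - 0.224000/12.280000 = -1.618241
Iteration 2:
  f(-1.618241) = -0.002601
  f'(-1.618241) = 12.565558
  x_2 = -1.618241 - (-0.002601)/12.565558 = -1.618034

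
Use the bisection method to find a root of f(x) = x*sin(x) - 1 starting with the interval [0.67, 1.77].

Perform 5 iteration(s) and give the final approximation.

f(x) = x*sin(x) - 1
Initial interval: [0.67, 1.77]

Iteration 1:
  c_1 = (0.670000 + 1.770000)/2 = 1.220000
  f(c_1) = f(1.220000) = 0.145701
  f(a) × f(c) < 0, new interval: [0.670000, 1.220000]
Iteration 2:
  c_2 = (0.670000 + 1.220000)/2 = 0.945000
  f(c_2) = f(0.945000) = -0.234080
  f(a) × f(c) ≥ 0, new interval: [0.945000, 1.220000]
Iteration 3:
  c_3 = (0.945000 + 1.220000)/2 = 1.082500
  f(c_3) = f(1.082500) = -0.044008
  f(a) × f(c) ≥ 0, new interval: [1.082500, 1.220000]
Iteration 4:
  c_4 = (1.082500 + 1.220000)/2 = 1.151250
  f(c_4) = f(1.151250) = 0.051407
  f(a) × f(c) < 0, new interval: [1.082500, 1.151250]
Iteration 5:
  c_5 = (1.082500 + 1.151250)/2 = 1.116875
  f(c_5) = f(1.116875) = 0.003774
  f(a) × f(c) < 0, new interval: [1.082500, 1.116875]

After 5 iteration(s), the approximation is c_5 = 1.116875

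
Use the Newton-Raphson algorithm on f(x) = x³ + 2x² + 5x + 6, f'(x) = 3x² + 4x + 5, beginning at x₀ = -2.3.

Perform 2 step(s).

f(x) = x³ + 2x² + 5x + 6
f'(x) = 3x² + 4x + 5
x₀ = -2.3

Newton-Raphson formula: x_{n+1} = x_n - f(x_n)/f'(x_n)

Iteration 1:
  f(-2.300000) = -7.087000
  f'(-2.300000) = 11.670000
  x_1 = -2.300000 - (-7.087000)/11.670000 = -1.692716
Iteration 2:
  f(-1.692716) = -1.583126
  f'(-1.692716) = 6.825001
  x_2 = -1.692716 - (-1.583126)/6.825001 = -1.460757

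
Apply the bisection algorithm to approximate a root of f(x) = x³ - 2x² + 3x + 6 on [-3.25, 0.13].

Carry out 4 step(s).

f(x) = x³ - 2x² + 3x + 6
Initial interval: [-3.25, 0.13]

Iteration 1:
  c_1 = (-3.250000 + 0.130000)/2 = -1.560000
  f(c_1) = f(-1.560000) = -7.343616
  f(a) × f(c) ≥ 0, new interval: [-1.560000, 0.130000]
Iteration 2:
  c_2 = (-1.560000 + 0.130000)/2 = -0.715000
  f(c_2) = f(-0.715000) = 2.467024
  f(a) × f(c) < 0, new interval: [-1.560000, -0.715000]
Iteration 3:
  c_3 = (-1.560000 + (-0.715000))/2 = -1.137500
  f(c_3) = f(-1.137500) = -1.472131
  f(a) × f(c) ≥ 0, new interval: [-1.137500, -0.715000]
Iteration 4:
  c_4 = (-1.137500 + (-0.715000))/2 = -0.926250
  f(c_4) = f(-0.926250) = 0.710706
  f(a) × f(c) < 0, new interval: [-1.137500, -0.926250]

After 4 iteration(s), the approximation is c_4 = -0.926250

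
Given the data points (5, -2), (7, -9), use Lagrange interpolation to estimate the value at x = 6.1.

Lagrange interpolation formula:
P(x) = Σ yᵢ × Lᵢ(x)
where Lᵢ(x) = Π_{j≠i} (x - xⱼ)/(xᵢ - xⱼ)

L_0(6.1) = (6.1 - 7)/(5 - 7) = 0.450000
L_1(6.1) = (6.1 - 5)/(7 - 5) = 0.550000

P(6.1) = (-2)×L_0(6.1) + (-9)×L_1(6.1)
P(6.1) = -5.850000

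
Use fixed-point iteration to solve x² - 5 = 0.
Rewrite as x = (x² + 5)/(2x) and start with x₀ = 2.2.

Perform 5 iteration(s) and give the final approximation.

Equation: x² - 5 = 0
Fixed-point form: x = (x² + 5)/(2x)
x₀ = 2.2

x_1 = g(2.200000) = 2.236364
x_2 = g(2.236364) = 2.236068
x_3 = g(2.236068) = 2.236068
x_4 = g(2.236068) = 2.236068
x_5 = g(2.236068) = 2.236068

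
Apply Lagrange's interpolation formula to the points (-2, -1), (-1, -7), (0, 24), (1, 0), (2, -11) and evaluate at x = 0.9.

Lagrange interpolation formula:
P(x) = Σ yᵢ × Lᵢ(x)
where Lᵢ(x) = Π_{j≠i} (x - xⱼ)/(xᵢ - xⱼ)

L_0(0.9) = (0.9 - (-1))/(-2 - (-1)) × (0.9 - 0)/(-2 - 0) × (0.9 - 1)/(-2 - 1) × (0.9 - 2)/(-2 - 2) = 0.007837
L_1(0.9) = (0.9 - (-2))/(-1 - (-2)) × (0.9 - 0)/(-1 - 0) × (0.9 - 1)/(-1 - 1) × (0.9 - 2)/(-1 - 2) = -0.047850
L_2(0.9) = (0.9 - (-2))/(0 - (-2)) × (0.9 - (-1))/(0 - (-1)) × (0.9 - 1)/(0 - 1) × (0.9 - 2)/(0 - 2) = 0.151525
L_3(0.9) = (0.9 - (-2))/(1 - (-2)) × (0.9 - (-1))/(1 - (-1)) × (0.9 - 0)/(1 - 0) × (0.9 - 2)/(1 - 2) = 0.909150
L_4(0.9) = (0.9 - (-2))/(2 - (-2)) × (0.9 - (-1))/(2 - (-1)) × (0.9 - 0)/(2 - 0) × (0.9 - 1)/(2 - 1) = -0.020662

P(0.9) = (-1)×L_0(0.9) + (-7)×L_1(0.9) + 24×L_2(0.9) + 0×L_3(0.9) + (-11)×L_4(0.9)
P(0.9) = 4.191000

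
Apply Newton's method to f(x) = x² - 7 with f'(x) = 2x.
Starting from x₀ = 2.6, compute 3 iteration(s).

f(x) = x² - 7
f'(x) = 2x
x₀ = 2.6

Newton-Raphson formula: x_{n+1} = x_n - f(x_n)/f'(x_n)

Iteration 1:
  f(2.600000) = -0.240000
  f'(2.600000) = 5.200000
  x_1 = 2.600000 - (-0.240000)/5.200000 = 2.646154
Iteration 2:
  f(2.646154) = 0.002130
  f'(2.646154) = 5.292308
  x_2 = 2.646154 - 0.002130/5.292308 = 2.645751
Iteration 3:
  f(2.645751) = 0.000000
  f'(2.645751) = 5.291503
  x_3 = 2.645751 - 0.000000/5.291503 = 2.645751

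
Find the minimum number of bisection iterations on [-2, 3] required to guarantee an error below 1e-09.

We need (b-a)/2^n ≤ 1e-09
(3 - (-2))/2^n ≤ 1e-09
5/2^n ≤ 1e-09
2^n ≥ 5000000000
n ≥ log₂(5000000000) = 32.22
n ≥ 33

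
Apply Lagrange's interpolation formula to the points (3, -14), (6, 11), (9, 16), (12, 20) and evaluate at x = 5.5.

Lagrange interpolation formula:
P(x) = Σ yᵢ × Lᵢ(x)
where Lᵢ(x) = Π_{j≠i} (x - xⱼ)/(xᵢ - xⱼ)

L_0(5.5) = (5.5 - 6)/(3 - 6) × (5.5 - 9)/(3 - 9) × (5.5 - 12)/(3 - 12) = 0.070216
L_1(5.5) = (5.5 - 3)/(6 - 3) × (5.5 - 9)/(6 - 9) × (5.5 - 12)/(6 - 12) = 1.053241
L_2(5.5) = (5.5 - 3)/(9 - 3) × (5.5 - 6)/(9 - 6) × (5.5 - 12)/(9 - 12) = -0.150463
L_3(5.5) = (5.5 - 3)/(12 - 3) × (5.5 - 6)/(12 - 6) × (5.5 - 9)/(12 - 9) = 0.027006

P(5.5) = (-14)×L_0(5.5) + 11×L_1(5.5) + 16×L_2(5.5) + 20×L_3(5.5)
P(5.5) = 8.735340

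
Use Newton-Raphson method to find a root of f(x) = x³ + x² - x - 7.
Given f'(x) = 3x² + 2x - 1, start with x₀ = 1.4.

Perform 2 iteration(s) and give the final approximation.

f(x) = x³ + x² - x - 7
f'(x) = 3x² + 2x - 1
x₀ = 1.4

Newton-Raphson formula: x_{n+1} = x_n - f(x_n)/f'(x_n)

Iteration 1:
  f(1.400000) = -3.696000
  f'(1.400000) = 7.680000
  x_1 = 1.400000 - (-3.696000)/7.680000 = 1.881250
Iteration 2:
  f(1.881250) = 1.315786
  f'(1.881250) = 13.379805
  x_2 = 1.881250 - 1.315786/13.379805 = 1.782909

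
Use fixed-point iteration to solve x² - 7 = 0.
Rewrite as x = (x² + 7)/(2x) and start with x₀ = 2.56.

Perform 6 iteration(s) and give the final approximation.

Equation: x² - 7 = 0
Fixed-point form: x = (x² + 7)/(2x)
x₀ = 2.56

x_1 = g(2.560000) = 2.647187
x_2 = g(2.647187) = 2.645752
x_3 = g(2.645752) = 2.645751
x_4 = g(2.645751) = 2.645751
x_5 = g(2.645751) = 2.645751
x_6 = g(2.645751) = 2.645751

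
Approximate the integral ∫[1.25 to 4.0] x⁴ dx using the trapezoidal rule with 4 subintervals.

f(x) = x⁴
a = 1.25, b = 4.0, n = 4
h = (b - a)/n = 0.687500

Trapezoidal rule: (h/2)[f(x₀) + 2f(x₁) + 2f(x₂) + ... + f(xₙ)]

x_0 = 1.2500, f(x_0) = 2.441406, coefficient = 1
x_1 = 1.9375, f(x_1) = 14.091812, coefficient = 2
x_2 = 2.6250, f(x_2) = 47.480713, coefficient = 2
x_3 = 3.3125, f(x_3) = 120.399185, coefficient = 2
x_4 = 4.0000, f(x_4) = 256.000000, coefficient = 1

I ≈ (0.687500/2) × 622.384827 = 213.944784
Exact value: 204.189648
Error: 9.755136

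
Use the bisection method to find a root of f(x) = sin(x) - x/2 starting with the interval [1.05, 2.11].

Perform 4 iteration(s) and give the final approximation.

f(x) = sin(x) - x/2
Initial interval: [1.05, 2.11]

Iteration 1:
  c_1 = (1.050000 + 2.110000)/2 = 1.580000
  f(c_1) = f(1.580000) = 0.209958
  f(a) × f(c) ≥ 0, new interval: [1.580000, 2.110000]
Iteration 2:
  c_2 = (1.580000 + 2.110000)/2 = 1.845000
  f(c_2) = f(1.845000) = 0.040141
  f(a) × f(c) ≥ 0, new interval: [1.845000, 2.110000]
Iteration 3:
  c_3 = (1.845000 + 2.110000)/2 = 1.977500
  f(c_3) = f(1.977500) = -0.070320
  f(a) × f(c) < 0, new interval: [1.845000, 1.977500]
Iteration 4:
  c_4 = (1.845000 + 1.977500)/2 = 1.911250
  f(c_4) = f(1.911250) = -0.013022
  f(a) × f(c) < 0, new interval: [1.845000, 1.911250]

After 4 iteration(s), the approximation is c_4 = 1.911250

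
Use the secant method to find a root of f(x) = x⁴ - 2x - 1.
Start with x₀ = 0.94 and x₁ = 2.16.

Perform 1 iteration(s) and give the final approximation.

f(x) = x⁴ - 2x - 1
x₀ = 0.94, x₁ = 2.16

Secant formula: x_{n+1} = x_n - f(x_n)(x_n - x_{n-1})/(f(x_n) - f(x_{n-1}))

Iteration 1:
  f(0.940000) = -2.099251
  f(2.160000) = 16.447823
  x_2 = 2.160000 - 16.447823×(2.160000 - 0.940000)/(16.447823 - (-2.099251))
       = 1.078086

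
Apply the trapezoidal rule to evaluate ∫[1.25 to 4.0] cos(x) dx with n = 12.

f(x) = cos(x)
a = 1.25, b = 4.0, n = 12
h = (b - a)/n = 0.229167

Trapezoidal rule: (h/2)[f(x₀) + 2f(x₁) + 2f(x₂) + ... + f(xₙ)]

x_0 = 1.2500, f(x_0) = 0.315322, coefficient = 1
x_1 = 1.4792, f(x_1) = 0.091501, coefficient = 2
x_2 = 1.7083, f(x_2) = -0.137104, coefficient = 2
x_3 = 1.9375, f(x_3) = -0.358540, coefficient = 2
x_4 = 2.1667, f(x_4) = -0.561229, coefficient = 2
x_5 = 2.3958, f(x_5) = -0.734573, coefficient = 2
x_6 = 2.6250, f(x_6) = -0.869507, coefficient = 2
x_7 = 2.8542, f(x_7) = -0.958977, coefficient = 2
x_8 = 3.0833, f(x_8) = -0.998303, coefficient = 2
x_9 = 3.3125, f(x_9) = -0.985431, coefficient = 2
x_10 = 3.5417, f(x_10) = -0.921032, coefficient = 2
x_11 = 3.7708, f(x_11) = -0.808475, coefficient = 2
x_12 = 4.0000, f(x_12) = -0.653644, coefficient = 1

I ≈ (0.229167/2) × -14.821661 = -1.698315
Exact value: -1.705787
Error: 0.007472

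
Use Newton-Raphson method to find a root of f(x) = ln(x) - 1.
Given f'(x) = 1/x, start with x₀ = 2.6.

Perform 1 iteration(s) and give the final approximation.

f(x) = ln(x) - 1
f'(x) = 1/x
x₀ = 2.6

Newton-Raphson formula: x_{n+1} = x_n - f(x_n)/f'(x_n)

Iteration 1:
  f(2.600000) = -0.044489
  f'(2.600000) = 0.384615
  x_1 = 2.600000 - (-0.044489)/0.384615 = 2.715670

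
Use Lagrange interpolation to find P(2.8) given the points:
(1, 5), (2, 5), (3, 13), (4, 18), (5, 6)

Lagrange interpolation formula:
P(x) = Σ yᵢ × Lᵢ(x)
where Lᵢ(x) = Π_{j≠i} (x - xⱼ)/(xᵢ - xⱼ)

L_0(2.8) = (2.8 - 2)/(1 - 2) × (2.8 - 3)/(1 - 3) × (2.8 - 4)/(1 - 4) × (2.8 - 5)/(1 - 5) = -0.017600
L_1(2.8) = (2.8 - 1)/(2 - 1) × (2.8 - 3)/(2 - 3) × (2.8 - 4)/(2 - 4) × (2.8 - 5)/(2 - 5) = 0.158400
L_2(2.8) = (2.8 - 1)/(3 - 1) × (2.8 - 2)/(3 - 2) × (2.8 - 4)/(3 - 4) × (2.8 - 5)/(3 - 5) = 0.950400
L_3(2.8) = (2.8 - 1)/(4 - 1) × (2.8 - 2)/(4 - 2) × (2.8 - 3)/(4 - 3) × (2.8 - 5)/(4 - 5) = -0.105600
L_4(2.8) = (2.8 - 1)/(5 - 1) × (2.8 - 2)/(5 - 2) × (2.8 - 3)/(5 - 3) × (2.8 - 4)/(5 - 4) = 0.014400

P(2.8) = 5×L_0(2.8) + 5×L_1(2.8) + 13×L_2(2.8) + 18×L_3(2.8) + 6×L_4(2.8)
P(2.8) = 11.244800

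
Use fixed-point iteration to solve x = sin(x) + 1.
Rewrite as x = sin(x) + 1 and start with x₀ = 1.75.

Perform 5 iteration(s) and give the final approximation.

Equation: x = sin(x) + 1
Fixed-point form: x = sin(x) + 1
x₀ = 1.75

x_1 = g(1.750000) = 1.983986
x_2 = g(1.983986) = 1.915845
x_3 = g(1.915845) = 1.941059
x_4 = g(1.941059) = 1.932232
x_5 = g(1.932232) = 1.935390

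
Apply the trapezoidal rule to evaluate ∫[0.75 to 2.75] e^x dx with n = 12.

f(x) = e^x
a = 0.75, b = 2.75, n = 12
h = (b - a)/n = 0.166667

Trapezoidal rule: (h/2)[f(x₀) + 2f(x₁) + 2f(x₂) + ... + f(xₙ)]

x_0 = 0.7500, f(x_0) = 2.117000, coefficient = 1
x_1 = 0.9167, f(x_1) = 2.500940, coefficient = 2
x_2 = 1.0833, f(x_2) = 2.954512, coefficient = 2
x_3 = 1.2500, f(x_3) = 3.490343, coefficient = 2
x_4 = 1.4167, f(x_4) = 4.123353, coefficient = 2
x_5 = 1.5833, f(x_5) = 4.871166, coefficient = 2
x_6 = 1.7500, f(x_6) = 5.754603, coefficient = 2
x_7 = 1.9167, f(x_7) = 6.798260, coefficient = 2
x_8 = 2.0833, f(x_8) = 8.031195, coefficient = 2
x_9 = 2.2500, f(x_9) = 9.487736, coefficient = 2
x_10 = 2.4167, f(x_10) = 11.208436, coefficient = 2
x_11 = 2.5833, f(x_11) = 13.241202, coefficient = 2
x_12 = 2.7500, f(x_12) = 15.642632, coefficient = 1

I ≈ (0.166667/2) × 162.683121 = 13.556927
Exact value: 13.525632
Error: 0.031295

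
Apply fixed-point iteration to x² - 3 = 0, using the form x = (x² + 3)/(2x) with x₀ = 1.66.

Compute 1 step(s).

Equation: x² - 3 = 0
Fixed-point form: x = (x² + 3)/(2x)
x₀ = 1.66

x_1 = g(1.660000) = 1.733614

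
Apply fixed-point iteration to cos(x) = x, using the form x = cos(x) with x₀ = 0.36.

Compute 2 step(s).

Equation: cos(x) = x
Fixed-point form: x = cos(x)
x₀ = 0.36

x_1 = g(0.360000) = 0.935897
x_2 = g(0.935897) = 0.593097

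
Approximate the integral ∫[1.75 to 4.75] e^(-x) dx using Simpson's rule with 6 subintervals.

f(x) = e^(-x)
a = 1.75, b = 4.75, n = 6
h = (b - a)/n = 0.500000

Simpson's rule: (h/3)[f(x₀) + 4f(x₁) + 2f(x₂) + ... + f(xₙ)]

x_0 = 1.7500, f(x_0) = 0.173774, coefficient = 1
x_1 = 2.2500, f(x_1) = 0.105399, coefficient = 4
x_2 = 2.7500, f(x_2) = 0.063928, coefficient = 2
x_3 = 3.2500, f(x_3) = 0.038774, coefficient = 4
x_4 = 3.7500, f(x_4) = 0.023518, coefficient = 2
x_5 = 4.2500, f(x_5) = 0.014264, coefficient = 4
x_6 = 4.7500, f(x_6) = 0.008652, coefficient = 1

I ≈ (0.500000/3) × 0.991068 = 0.165178
Exact value: 0.165122
Error: 0.000056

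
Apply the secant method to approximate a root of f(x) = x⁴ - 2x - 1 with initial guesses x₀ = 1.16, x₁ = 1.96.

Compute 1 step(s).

f(x) = x⁴ - 2x - 1
x₀ = 1.16, x₁ = 1.96

Secant formula: x_{n+1} = x_n - f(x_n)(x_n - x_{n-1})/(f(x_n) - f(x_{n-1}))

Iteration 1:
  f(1.160000) = -1.509361
  f(1.960000) = 9.837891
  x_2 = 1.960000 - 9.837891×(1.960000 - 1.160000)/(9.837891 - (-1.509361))
       = 1.266412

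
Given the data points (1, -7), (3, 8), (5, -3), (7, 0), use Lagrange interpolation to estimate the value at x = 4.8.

Lagrange interpolation formula:
P(x) = Σ yᵢ × Lᵢ(x)
where Lᵢ(x) = Π_{j≠i} (x - xⱼ)/(xᵢ - xⱼ)

L_0(4.8) = (4.8 - 3)/(1 - 3) × (4.8 - 5)/(1 - 5) × (4.8 - 7)/(1 - 7) = -0.016500
L_1(4.8) = (4.8 - 1)/(3 - 1) × (4.8 - 5)/(3 - 5) × (4.8 - 7)/(3 - 7) = 0.104500
L_2(4.8) = (4.8 - 1)/(5 - 1) × (4.8 - 3)/(5 - 3) × (4.8 - 7)/(5 - 7) = 0.940500
L_3(4.8) = (4.8 - 1)/(7 - 1) × (4.8 - 3)/(7 - 3) × (4.8 - 5)/(7 - 5) = -0.028500

P(4.8) = (-7)×L_0(4.8) + 8×L_1(4.8) + (-3)×L_2(4.8) + 0×L_3(4.8)
P(4.8) = -1.870000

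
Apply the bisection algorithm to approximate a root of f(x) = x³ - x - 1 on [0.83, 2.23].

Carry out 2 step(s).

f(x) = x³ - x - 1
Initial interval: [0.83, 2.23]

Iteration 1:
  c_1 = (0.830000 + 2.230000)/2 = 1.530000
  f(c_1) = f(1.530000) = 1.051577
  f(a) × f(c) < 0, new interval: [0.830000, 1.530000]
Iteration 2:
  c_2 = (0.830000 + 1.530000)/2 = 1.180000
  f(c_2) = f(1.180000) = -0.536968
  f(a) × f(c) ≥ 0, new interval: [1.180000, 1.530000]

After 2 iteration(s), the approximation is c_2 = 1.180000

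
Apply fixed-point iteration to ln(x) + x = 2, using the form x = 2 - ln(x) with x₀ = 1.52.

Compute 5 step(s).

Equation: ln(x) + x = 2
Fixed-point form: x = 2 - ln(x)
x₀ = 1.52

x_1 = g(1.520000) = 1.581290
x_2 = g(1.581290) = 1.541759
x_3 = g(1.541759) = 1.567076
x_4 = g(1.567076) = 1.550789
x_5 = g(1.550789) = 1.561236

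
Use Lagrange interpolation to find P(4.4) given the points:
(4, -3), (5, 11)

Lagrange interpolation formula:
P(x) = Σ yᵢ × Lᵢ(x)
where Lᵢ(x) = Π_{j≠i} (x - xⱼ)/(xᵢ - xⱼ)

L_0(4.4) = (4.4 - 5)/(4 - 5) = 0.600000
L_1(4.4) = (4.4 - 4)/(5 - 4) = 0.400000

P(4.4) = (-3)×L_0(4.4) + 11×L_1(4.4)
P(4.4) = 2.600000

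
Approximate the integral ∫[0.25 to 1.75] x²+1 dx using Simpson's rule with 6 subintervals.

f(x) = x²+1
a = 0.25, b = 1.75, n = 6
h = (b - a)/n = 0.250000

Simpson's rule: (h/3)[f(x₀) + 4f(x₁) + 2f(x₂) + ... + f(xₙ)]

x_0 = 0.2500, f(x_0) = 1.062500, coefficient = 1
x_1 = 0.5000, f(x_1) = 1.250000, coefficient = 4
x_2 = 0.7500, f(x_2) = 1.562500, coefficient = 2
x_3 = 1.0000, f(x_3) = 2.000000, coefficient = 4
x_4 = 1.2500, f(x_4) = 2.562500, coefficient = 2
x_5 = 1.5000, f(x_5) = 3.250000, coefficient = 4
x_6 = 1.7500, f(x_6) = 4.062500, coefficient = 1

I ≈ (0.250000/3) × 39.375000 = 3.281250
Exact value: 3.281250
Error: 0.000000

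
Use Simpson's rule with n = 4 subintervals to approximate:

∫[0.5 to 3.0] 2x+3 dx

f(x) = 2x+3
a = 0.5, b = 3.0, n = 4
h = (b - a)/n = 0.625000

Simpson's rule: (h/3)[f(x₀) + 4f(x₁) + 2f(x₂) + ... + f(xₙ)]

x_0 = 0.5000, f(x_0) = 4.000000, coefficient = 1
x_1 = 1.1250, f(x_1) = 5.250000, coefficient = 4
x_2 = 1.7500, f(x_2) = 6.500000, coefficient = 2
x_3 = 2.3750, f(x_3) = 7.750000, coefficient = 4
x_4 = 3.0000, f(x_4) = 9.000000, coefficient = 1

I ≈ (0.625000/3) × 78.000000 = 16.250000
Exact value: 16.250000
Error: 0.000000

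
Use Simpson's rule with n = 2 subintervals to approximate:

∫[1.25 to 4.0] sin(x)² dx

f(x) = sin(x)²
a = 1.25, b = 4.0, n = 2
h = (b - a)/n = 1.375000

Simpson's rule: (h/3)[f(x₀) + 4f(x₁) + 2f(x₂) + ... + f(xₙ)]

x_0 = 1.2500, f(x_0) = 0.900572, coefficient = 1
x_1 = 2.6250, f(x_1) = 0.243957, coefficient = 4
x_2 = 4.0000, f(x_2) = 0.572750, coefficient = 1

I ≈ (1.375000/3) × 2.449151 = 1.122527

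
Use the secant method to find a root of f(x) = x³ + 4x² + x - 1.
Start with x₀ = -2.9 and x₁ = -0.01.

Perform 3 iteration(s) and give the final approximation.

f(x) = x³ + 4x² + x - 1
x₀ = -2.9, x₁ = -0.01

Secant formula: x_{n+1} = x_n - f(x_n)(x_n - x_{n-1})/(f(x_n) - f(x_{n-1}))

Iteration 1:
  f(-2.900000) = 5.351000
  f(-0.010000) = -1.009601
  x_2 = -0.010000 - (-1.009601)×(-0.010000 - (-2.900000))/(-1.009601 - 5.351000)
       = -0.468722
Iteration 2:
  f(-0.010000) = -1.009601
  f(-0.468722) = -0.692899
  x_3 = -0.468722 - (-0.692899)×(-0.468722 - (-0.010000))/(-0.692899 - (-1.009601))
       = -1.472342
Iteration 3:
  f(-0.468722) = -0.692899
  f(-1.472342) = 3.007092
  x_4 = -1.472342 - 3.007092×(-1.472342 - (-0.468722))/(3.007092 - (-0.692899))
       = -0.656670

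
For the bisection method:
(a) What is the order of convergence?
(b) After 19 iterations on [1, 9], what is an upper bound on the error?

(a) Bisection has linear (order 1) convergence; the error is halved each step.

(b) Error bound = (b-a)/2^n = (9 - 1)/2^{19}
    = 8/2^{19}

(a) 1 (linear); (b) error ≤ 1.53e-05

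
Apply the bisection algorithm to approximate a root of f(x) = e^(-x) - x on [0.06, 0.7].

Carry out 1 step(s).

f(x) = e^(-x) - x
Initial interval: [0.06, 0.7]

Iteration 1:
  c_1 = (0.060000 + 0.700000)/2 = 0.380000
  f(c_1) = f(0.380000) = 0.303861
  f(a) × f(c) ≥ 0, new interval: [0.380000, 0.700000]

After 1 iteration(s), the approximation is c_1 = 0.380000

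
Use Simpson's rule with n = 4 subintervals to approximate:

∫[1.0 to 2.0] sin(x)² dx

f(x) = sin(x)²
a = 1.0, b = 2.0, n = 4
h = (b - a)/n = 0.250000

Simpson's rule: (h/3)[f(x₀) + 4f(x₁) + 2f(x₂) + ... + f(xₙ)]

x_0 = 1.0000, f(x_0) = 0.708073, coefficient = 1
x_1 = 1.2500, f(x_1) = 0.900572, coefficient = 4
x_2 = 1.5000, f(x_2) = 0.994996, coefficient = 2
x_3 = 1.7500, f(x_3) = 0.968228, coefficient = 4
x_4 = 2.0000, f(x_4) = 0.826822, coefficient = 1

I ≈ (0.250000/3) × 11.000088 = 0.916674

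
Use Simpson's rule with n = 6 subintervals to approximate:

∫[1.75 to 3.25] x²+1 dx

f(x) = x²+1
a = 1.75, b = 3.25, n = 6
h = (b - a)/n = 0.250000

Simpson's rule: (h/3)[f(x₀) + 4f(x₁) + 2f(x₂) + ... + f(xₙ)]

x_0 = 1.7500, f(x_0) = 4.062500, coefficient = 1
x_1 = 2.0000, f(x_1) = 5.000000, coefficient = 4
x_2 = 2.2500, f(x_2) = 6.062500, coefficient = 2
x_3 = 2.5000, f(x_3) = 7.250000, coefficient = 4
x_4 = 2.7500, f(x_4) = 8.562500, coefficient = 2
x_5 = 3.0000, f(x_5) = 10.000000, coefficient = 4
x_6 = 3.2500, f(x_6) = 11.562500, coefficient = 1

I ≈ (0.250000/3) × 133.875000 = 11.156250
Exact value: 11.156250
Error: 0.000000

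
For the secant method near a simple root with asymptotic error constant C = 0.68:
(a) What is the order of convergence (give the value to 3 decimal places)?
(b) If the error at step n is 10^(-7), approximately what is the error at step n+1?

(a) Secant method has superlinear convergence with order φ = (1+√5)/2 ≈ 1.618.
    This means |e_{n+1}| ≈ C|e_n|^1.618.

(b) With |e_n| = 10^(-7) and C = 0.68:
    |e_{n+1}| ≈ 0.68 × (10^(-7))^1.618 = 0.68 × 10^(-11.33)

(a) ≈ 1.618 (golden ratio); (b) |e_{n+1}| ≈ 3.208e-12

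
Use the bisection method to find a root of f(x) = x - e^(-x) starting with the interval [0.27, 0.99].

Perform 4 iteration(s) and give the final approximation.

f(x) = x - e^(-x)
Initial interval: [0.27, 0.99]

Iteration 1:
  c_1 = (0.270000 + 0.990000)/2 = 0.630000
  f(c_1) = f(0.630000) = 0.097408
  f(a) × f(c) < 0, new interval: [0.270000, 0.630000]
Iteration 2:
  c_2 = (0.270000 + 0.630000)/2 = 0.450000
  f(c_2) = f(0.450000) = -0.187628
  f(a) × f(c) ≥ 0, new interval: [0.450000, 0.630000]
Iteration 3:
  c_3 = (0.450000 + 0.630000)/2 = 0.540000
  f(c_3) = f(0.540000) = -0.042748
  f(a) × f(c) ≥ 0, new interval: [0.540000, 0.630000]
Iteration 4:
  c_4 = (0.540000 + 0.630000)/2 = 0.585000
  f(c_4) = f(0.585000) = 0.027894
  f(a) × f(c) < 0, new interval: [0.540000, 0.585000]

After 4 iteration(s), the approximation is c_4 = 0.585000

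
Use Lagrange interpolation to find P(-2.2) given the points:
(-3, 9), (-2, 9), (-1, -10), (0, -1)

Lagrange interpolation formula:
P(x) = Σ yᵢ × Lᵢ(x)
where Lᵢ(x) = Π_{j≠i} (x - xⱼ)/(xᵢ - xⱼ)

L_0(-2.2) = (-2.2 - (-2))/(-3 - (-2)) × (-2.2 - (-1))/(-3 - (-1)) × (-2.2 - 0)/(-3 - 0) = 0.088000
L_1(-2.2) = (-2.2 - (-3))/(-2 - (-3)) × (-2.2 - (-1))/(-2 - (-1)) × (-2.2 - 0)/(-2 - 0) = 1.056000
L_2(-2.2) = (-2.2 - (-3))/(-1 - (-3)) × (-2.2 - (-2))/(-1 - (-2)) × (-2.2 - 0)/(-1 - 0) = -0.176000
L_3(-2.2) = (-2.2 - (-3))/(0 - (-3)) × (-2.2 - (-2))/(0 - (-2)) × (-2.2 - (-1))/(0 - (-1)) = 0.032000

P(-2.2) = 9×L_0(-2.2) + 9×L_1(-2.2) + (-10)×L_2(-2.2) + (-1)×L_3(-2.2)
P(-2.2) = 12.024000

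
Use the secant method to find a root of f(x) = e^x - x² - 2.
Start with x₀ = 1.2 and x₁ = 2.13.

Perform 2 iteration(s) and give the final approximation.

f(x) = e^x - x² - 2
x₀ = 1.2, x₁ = 2.13

Secant formula: x_{n+1} = x_n - f(x_n)(x_n - x_{n-1})/(f(x_n) - f(x_{n-1}))

Iteration 1:
  f(1.200000) = -0.119883
  f(2.130000) = 1.877967
  x_2 = 2.130000 - 1.877967×(2.130000 - 1.200000)/(1.877967 - (-0.119883))
       = 1.255806
Iteration 2:
  f(2.130000) = 1.877967
  f(1.255806) = -0.066382
  x_3 = 1.255806 - (-0.066382)×(1.255806 - 2.130000)/(-0.066382 - 1.877967)
       = 1.285652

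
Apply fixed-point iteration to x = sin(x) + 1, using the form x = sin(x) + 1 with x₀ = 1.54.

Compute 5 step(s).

Equation: x = sin(x) + 1
Fixed-point form: x = sin(x) + 1
x₀ = 1.54

x_1 = g(1.540000) = 1.999526
x_2 = g(1.999526) = 1.909495
x_3 = g(1.909495) = 1.943188
x_4 = g(1.943188) = 1.931460
x_5 = g(1.931460) = 1.935663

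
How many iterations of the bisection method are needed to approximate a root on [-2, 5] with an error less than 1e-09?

We need (b-a)/2^n ≤ 1e-09
(5 - (-2))/2^n ≤ 1e-09
7/2^n ≤ 1e-09
2^n ≥ 7000000000
n ≥ log₂(7000000000) = 32.70
n ≥ 33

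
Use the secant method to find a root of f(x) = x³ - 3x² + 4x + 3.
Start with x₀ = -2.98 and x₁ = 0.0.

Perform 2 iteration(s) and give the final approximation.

f(x) = x³ - 3x² + 4x + 3
x₀ = -2.98, x₁ = 0.0

Secant formula: x_{n+1} = x_n - f(x_n)(x_n - x_{n-1})/(f(x_n) - f(x_{n-1}))

Iteration 1:
  f(-2.980000) = -62.024792
  f(0.000000) = 3.000000
  x_2 = 0.000000 - 3.000000×(0.000000 - (-2.980000))/(3.000000 - (-62.024792))
       = -0.137486
Iteration 2:
  f(0.000000) = 3.000000
  f(-0.137486) = 2.390750
  x_3 = -0.137486 - 2.390750×(-0.137486 - 0.000000)/(2.390750 - 3.000000)
       = -0.676993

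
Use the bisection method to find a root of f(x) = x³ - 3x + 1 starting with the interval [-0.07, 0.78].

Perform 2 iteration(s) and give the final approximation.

f(x) = x³ - 3x + 1
Initial interval: [-0.07, 0.78]

Iteration 1:
  c_1 = (-0.070000 + 0.780000)/2 = 0.355000
  f(c_1) = f(0.355000) = -0.020261
  f(a) × f(c) < 0, new interval: [-0.070000, 0.355000]
Iteration 2:
  c_2 = (-0.070000 + 0.355000)/2 = 0.142500
  f(c_2) = f(0.142500) = 0.575394
  f(a) × f(c) ≥ 0, new interval: [0.142500, 0.355000]

After 2 iteration(s), the approximation is c_2 = 0.142500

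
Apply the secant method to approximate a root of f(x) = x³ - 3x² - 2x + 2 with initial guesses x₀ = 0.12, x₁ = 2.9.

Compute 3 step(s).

f(x) = x³ - 3x² - 2x + 2
x₀ = 0.12, x₁ = 2.9

Secant formula: x_{n+1} = x_n - f(x_n)(x_n - x_{n-1})/(f(x_n) - f(x_{n-1}))

Iteration 1:
  f(0.120000) = 1.718528
  f(2.900000) = -4.641000
  x_2 = 2.900000 - (-4.641000)×(2.900000 - 0.120000)/(-4.641000 - 1.718528)
       = 0.871236
Iteration 2:
  f(2.900000) = -4.641000
  f(0.871236) = -1.358316
  x_3 = 0.871236 - (-1.358316)×(0.871236 - 2.900000)/(-1.358316 - (-4.641000))
       = 0.031770
Iteration 3:
  f(0.871236) = -1.358316
  f(0.031770) = 1.933464
  x_4 = 0.031770 - 1.933464×(0.031770 - 0.871236)/(1.933464 - (-1.358316))
       = 0.524840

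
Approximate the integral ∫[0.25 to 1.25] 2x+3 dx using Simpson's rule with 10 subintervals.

f(x) = 2x+3
a = 0.25, b = 1.25, n = 10
h = (b - a)/n = 0.100000

Simpson's rule: (h/3)[f(x₀) + 4f(x₁) + 2f(x₂) + ... + f(xₙ)]

x_0 = 0.2500, f(x_0) = 3.500000, coefficient = 1
x_1 = 0.3500, f(x_1) = 3.700000, coefficient = 4
x_2 = 0.4500, f(x_2) = 3.900000, coefficient = 2
x_3 = 0.5500, f(x_3) = 4.100000, coefficient = 4
x_4 = 0.6500, f(x_4) = 4.300000, coefficient = 2
x_5 = 0.7500, f(x_5) = 4.500000, coefficient = 4
x_6 = 0.8500, f(x_6) = 4.700000, coefficient = 2
x_7 = 0.9500, f(x_7) = 4.900000, coefficient = 4
x_8 = 1.0500, f(x_8) = 5.100000, coefficient = 2
x_9 = 1.1500, f(x_9) = 5.300000, coefficient = 4
x_10 = 1.2500, f(x_10) = 5.500000, coefficient = 1

I ≈ (0.100000/3) × 135.000000 = 4.500000
Exact value: 4.500000
Error: 0.000000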